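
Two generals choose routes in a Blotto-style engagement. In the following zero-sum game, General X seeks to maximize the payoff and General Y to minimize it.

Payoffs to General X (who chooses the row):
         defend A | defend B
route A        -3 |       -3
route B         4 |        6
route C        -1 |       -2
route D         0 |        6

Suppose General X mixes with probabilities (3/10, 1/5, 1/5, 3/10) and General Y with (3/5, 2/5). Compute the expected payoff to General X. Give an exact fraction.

1/2

Against (3/5, 2/5), each row's expected payoff is route A: -3; route B: 24/5; route C: -7/5; route D: 12/5.
Taking the (3/10, 1/5, 1/5, 3/10)-weighted average: (3/10)·(-3) + (1/5)·(24/5) + (1/5)·(-7/5) + (3/10)·(12/5) = 1/2.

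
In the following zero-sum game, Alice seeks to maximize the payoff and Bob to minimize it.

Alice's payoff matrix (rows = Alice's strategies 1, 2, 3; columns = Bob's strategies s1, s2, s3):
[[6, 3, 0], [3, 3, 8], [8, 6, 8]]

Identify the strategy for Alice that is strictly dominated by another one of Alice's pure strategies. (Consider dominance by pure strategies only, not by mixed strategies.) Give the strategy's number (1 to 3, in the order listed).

1

Compare 1 with 3: 8 > 6, 6 > 3, 8 > 0.
So 3 strictly dominates 1 for Alice; 1 is strictly dominated.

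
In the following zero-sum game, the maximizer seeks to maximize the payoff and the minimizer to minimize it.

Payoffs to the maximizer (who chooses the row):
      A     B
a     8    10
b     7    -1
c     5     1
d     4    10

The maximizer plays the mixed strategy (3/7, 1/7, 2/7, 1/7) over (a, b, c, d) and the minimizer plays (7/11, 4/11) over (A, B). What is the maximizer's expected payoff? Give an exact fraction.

Against (7/11, 4/11), each row's expected payoff is a: 96/11; b: 45/11; c: 39/11; d: 68/11.
Taking the (3/7, 1/7, 2/7, 1/7)-weighted average: (3/7)·(96/11) + (1/7)·(45/11) + (2/7)·(39/11) + (1/7)·(68/11) = 479/77.

479/77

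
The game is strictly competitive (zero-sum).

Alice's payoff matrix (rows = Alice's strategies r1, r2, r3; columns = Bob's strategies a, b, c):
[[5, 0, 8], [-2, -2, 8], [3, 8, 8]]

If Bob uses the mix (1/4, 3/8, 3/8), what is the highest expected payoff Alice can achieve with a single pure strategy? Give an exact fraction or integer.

r1: (5)·(1/4) + (0)·(3/8) + (8)·(3/8) = 17/4.
r2: (-2)·(1/4) + (-2)·(3/8) + (8)·(3/8) = 7/4.
r3: (3)·(1/4) + (8)·(3/8) + (8)·(3/8) = 27/4.
The best pure response is r3 with expected payoff 27/4.

27/4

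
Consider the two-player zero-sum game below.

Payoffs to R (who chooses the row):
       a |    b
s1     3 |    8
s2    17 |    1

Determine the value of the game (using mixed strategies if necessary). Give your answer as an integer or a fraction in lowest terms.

Row minima are 3 and 1, so R's maximin is 3; column maxima are 17 and 8, so C's minimax is 8. These differ, so the equilibrium is in mixed strategies.
Let R play s1 with probability p. C is indifferent when 3p + 17(1−p) = 8p + (1−p), giving p = 16/21.
Let C play a with probability q. R is indifferent when 3q + 8(1−q) = 17q + (1−q), giving q = 1/3.
The value is 3·(1/3) + (8)·(2/3) = 19/3.

19/3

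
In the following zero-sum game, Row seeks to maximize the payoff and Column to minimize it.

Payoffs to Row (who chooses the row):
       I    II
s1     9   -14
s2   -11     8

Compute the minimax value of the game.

-41/21

Row minima are -14 and -11, so Row's maximin is -11; column maxima are 9 and 8, so Column's minimax is 8. These differ, so the equilibrium is in mixed strategies.
Let Row play s1 with probability p. Column is indifferent when 9p − 11(1−p) = −14p + 8(1−p), giving p = 19/42.
Let Column play I with probability q. Row is indifferent when 9q − 14(1−q) = −11q + 8(1−q), giving q = 11/21.
The value is 9·(11/21) + (-14)·(10/21) = -41/21.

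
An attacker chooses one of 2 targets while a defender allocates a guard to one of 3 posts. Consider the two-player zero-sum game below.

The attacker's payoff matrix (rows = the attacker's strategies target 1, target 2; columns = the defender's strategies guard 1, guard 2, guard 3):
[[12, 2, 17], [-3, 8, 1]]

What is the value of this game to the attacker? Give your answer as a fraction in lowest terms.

Column guard 3 is strictly dominated by guard 1 for the defender (it gives the attacker more in every row).
The remaining 2×2 game on (target 1, target 2) × (guard 1, guard 2) has no saddle point. Let the attacker play target 1 with probability p; indifference gives 12p − 3(1−p) = 2p + 8(1−p), so p = 11/21.
Similarly the defender's optimal q on guard 1 is 2/7, and the value is 12·(2/7) + (2)·(5/7) = 34/7.

34/7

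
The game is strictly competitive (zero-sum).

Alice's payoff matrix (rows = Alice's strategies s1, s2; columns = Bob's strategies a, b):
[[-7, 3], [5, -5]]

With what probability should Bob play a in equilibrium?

2/5

Row minima are -7 and -5, so Alice's maximin is -5; column maxima are 5 and 3, so Bob's minimax is 3. These differ, so the equilibrium is in mixed strategies.
Let Bob play a with probability q. Alice is indifferent when −7q + 3(1−q) = 5q − 5(1−q), giving q = 2/5.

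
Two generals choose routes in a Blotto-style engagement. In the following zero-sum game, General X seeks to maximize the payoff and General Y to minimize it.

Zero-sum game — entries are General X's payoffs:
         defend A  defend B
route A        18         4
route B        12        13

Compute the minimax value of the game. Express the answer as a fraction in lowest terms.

62/5

Row minima are 4 and 12, so General X's maximin is 12; column maxima are 18 and 13, so General Y's minimax is 13. These differ, so the equilibrium is in mixed strategies.
Let General X play route A with probability p. General Y is indifferent when 18p + 12(1−p) = 4p + 13(1−p), giving p = 1/15.
Let General Y play defend A with probability q. General X is indifferent when 18q + 4(1−q) = 12q + 13(1−q), giving q = 3/5.
The value is 18·(3/5) + (4)·(2/5) = 62/5.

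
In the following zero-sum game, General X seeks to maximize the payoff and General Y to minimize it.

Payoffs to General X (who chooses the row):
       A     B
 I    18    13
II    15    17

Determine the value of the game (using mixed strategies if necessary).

Row minima are 13 and 15, so General X's maximin is 15; column maxima are 18 and 17, so General Y's minimax is 17. These differ, so the equilibrium is in mixed strategies.
Let General X play I with probability p. General Y is indifferent when 18p + 15(1−p) = 13p + 17(1−p), giving p = 2/7.
Let General Y play A with probability q. General X is indifferent when 18q + 13(1−q) = 15q + 17(1−q), giving q = 4/7.
The value is 18·(4/7) + (13)·(3/7) = 111/7.

111/7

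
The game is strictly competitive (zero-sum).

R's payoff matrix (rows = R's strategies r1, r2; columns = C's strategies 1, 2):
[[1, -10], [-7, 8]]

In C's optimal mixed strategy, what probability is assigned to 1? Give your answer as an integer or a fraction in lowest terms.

Row minima are -10 and -7, so R's maximin is -7; column maxima are 1 and 8, so C's minimax is 1. These differ, so the equilibrium is in mixed strategies.
Let C play 1 with probability q. R is indifferent when q − 10(1−q) = −7q + 8(1−q), giving q = 9/13.

9/13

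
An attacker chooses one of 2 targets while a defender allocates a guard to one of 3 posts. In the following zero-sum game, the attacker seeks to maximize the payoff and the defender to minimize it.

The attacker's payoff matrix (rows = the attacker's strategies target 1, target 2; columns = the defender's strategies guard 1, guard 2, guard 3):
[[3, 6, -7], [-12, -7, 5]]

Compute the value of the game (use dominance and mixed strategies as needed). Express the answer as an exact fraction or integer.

-23/9

Column guard 2 is strictly dominated by guard 1 for the defender (it gives the attacker more in every row).
The remaining 2×2 game on (target 1, target 2) × (guard 1, guard 3) has no saddle point. Let the attacker play target 1 with probability p; indifference gives 3p − 12(1−p) = −7p + 5(1−p), so p = 17/27.
Similarly the defender's optimal q on guard 1 is 4/9, and the value is 3·(4/9) + (-7)·(5/9) = -23/9.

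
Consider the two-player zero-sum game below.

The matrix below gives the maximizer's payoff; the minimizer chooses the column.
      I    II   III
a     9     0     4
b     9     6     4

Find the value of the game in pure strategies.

4

Row minima: 0, 4 → the maximizer's maximin is 4.
Column maxima: 9, 6, 4 → the minimizer's minimax is 4.
They coincide at (b, III), so the value is 4.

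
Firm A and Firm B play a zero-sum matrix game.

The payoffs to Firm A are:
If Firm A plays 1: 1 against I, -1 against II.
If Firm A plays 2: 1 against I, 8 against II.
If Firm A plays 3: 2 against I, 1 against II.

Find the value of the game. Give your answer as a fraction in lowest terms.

Row 1 is strictly dominated by row 3, so Firm A never plays it.
The remaining 2×2 game on (2, 3) × (I, II) has no saddle point. Let Firm A play 2 with probability p; indifference gives p + 2(1−p) = 8p + (1−p), so p = 1/8.
Similarly Firm B's optimal q on I is 7/8, and the value is 1·(7/8) + (8)·(1/8) = 15/8.

15/8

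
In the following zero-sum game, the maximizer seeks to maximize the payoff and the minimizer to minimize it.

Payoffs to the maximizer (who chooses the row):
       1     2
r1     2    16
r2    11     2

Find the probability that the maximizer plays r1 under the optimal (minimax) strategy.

9/23

Row minima are 2 and 2, so the maximizer's maximin is 2; column maxima are 11 and 16, so the minimizer's minimax is 11. These differ, so the equilibrium is in mixed strategies.
Let the maximizer play r1 with probability p. The minimizer is indifferent when 2p + 11(1−p) = 16p + 2(1−p), giving p = 9/23.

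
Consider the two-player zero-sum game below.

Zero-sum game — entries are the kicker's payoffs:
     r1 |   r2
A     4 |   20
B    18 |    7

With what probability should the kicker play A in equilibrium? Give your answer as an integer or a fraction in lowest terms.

11/27

Row minima are 4 and 7, so the kicker's maximin is 7; column maxima are 18 and 20, so the goalkeeper's minimax is 18. These differ, so the equilibrium is in mixed strategies.
Let the kicker play A with probability p. The goalkeeper is indifferent when 4p + 18(1−p) = 20p + 7(1−p), giving p = 11/27.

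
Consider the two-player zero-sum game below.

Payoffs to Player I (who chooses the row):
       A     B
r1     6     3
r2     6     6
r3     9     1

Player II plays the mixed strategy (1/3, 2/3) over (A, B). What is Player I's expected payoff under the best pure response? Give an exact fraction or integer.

r1: (6)·(1/3) + (3)·(2/3) = 4.
r2: (6)·(1/3) + (6)·(2/3) = 6.
r3: (9)·(1/3) + (1)·(2/3) = 11/3.
The best pure response is r2 with expected payoff 6.

6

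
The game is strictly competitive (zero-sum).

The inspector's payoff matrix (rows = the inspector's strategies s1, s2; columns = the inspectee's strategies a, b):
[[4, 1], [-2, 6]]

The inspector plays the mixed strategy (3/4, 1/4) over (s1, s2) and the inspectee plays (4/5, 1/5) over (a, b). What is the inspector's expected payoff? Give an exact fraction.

49/20

Against (4/5, 1/5), each row's expected payoff is s1: 17/5; s2: -2/5.
Taking the (3/4, 1/4)-weighted average: (3/4)·(17/5) + (1/4)·(-2/5) = 49/20.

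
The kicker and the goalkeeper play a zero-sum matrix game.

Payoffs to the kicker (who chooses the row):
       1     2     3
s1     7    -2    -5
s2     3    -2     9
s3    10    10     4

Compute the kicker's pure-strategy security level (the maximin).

The worst-case payoff for each row is s1: -5, s2: -2, s3: 4.
The best of these is 4.

4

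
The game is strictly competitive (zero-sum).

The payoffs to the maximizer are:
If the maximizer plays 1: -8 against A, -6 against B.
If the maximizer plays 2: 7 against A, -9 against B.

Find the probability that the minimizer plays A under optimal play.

Row minima are -8 and -9, so the maximizer's maximin is -8; column maxima are 7 and -6, so the minimizer's minimax is -6. These differ, so the equilibrium is in mixed strategies.
Let the minimizer play A with probability q. The maximizer is indifferent when −8q − 6(1−q) = 7q − 9(1−q), giving q = 1/6.

1/6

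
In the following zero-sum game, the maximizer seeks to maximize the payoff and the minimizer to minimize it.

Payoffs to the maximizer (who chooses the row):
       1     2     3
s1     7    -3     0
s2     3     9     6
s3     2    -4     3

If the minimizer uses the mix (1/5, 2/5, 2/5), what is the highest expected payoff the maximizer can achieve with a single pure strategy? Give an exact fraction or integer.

s1: (7)·(1/5) + (-3)·(2/5) + (0)·(2/5) = 1/5.
s2: (3)·(1/5) + (9)·(2/5) + (6)·(2/5) = 33/5.
s3: (2)·(1/5) + (-4)·(2/5) + (3)·(2/5) = 0.
The best pure response is s2 with expected payoff 33/5.

33/5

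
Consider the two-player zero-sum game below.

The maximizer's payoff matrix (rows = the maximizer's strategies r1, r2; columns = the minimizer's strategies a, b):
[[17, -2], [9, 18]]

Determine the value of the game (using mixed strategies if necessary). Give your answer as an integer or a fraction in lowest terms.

81/7

Row minima are -2 and 9, so the maximizer's maximin is 9; column maxima are 17 and 18, so the minimizer's minimax is 17. These differ, so the equilibrium is in mixed strategies.
Let the maximizer play r1 with probability p. The minimizer is indifferent when 17p + 9(1−p) = −2p + 18(1−p), giving p = 9/28.
Let the minimizer play a with probability q. The maximizer is indifferent when 17q − 2(1−q) = 9q + 18(1−q), giving q = 5/7.
The value is 17·(5/7) + (-2)·(2/7) = 81/7.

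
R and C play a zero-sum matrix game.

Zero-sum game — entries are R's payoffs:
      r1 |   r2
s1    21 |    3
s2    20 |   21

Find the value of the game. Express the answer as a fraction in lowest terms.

381/19

Row minima are 3 and 20, so R's maximin is 20; column maxima are 21 and 21, so C's minimax is 21. These differ, so the equilibrium is in mixed strategies.
Let R play s1 with probability p. C is indifferent when 21p + 20(1−p) = 3p + 21(1−p), giving p = 1/19.
Let C play r1 with probability q. R is indifferent when 21q + 3(1−q) = 20q + 21(1−q), giving q = 18/19.
The value is 21·(18/19) + (3)·(1/19) = 381/19.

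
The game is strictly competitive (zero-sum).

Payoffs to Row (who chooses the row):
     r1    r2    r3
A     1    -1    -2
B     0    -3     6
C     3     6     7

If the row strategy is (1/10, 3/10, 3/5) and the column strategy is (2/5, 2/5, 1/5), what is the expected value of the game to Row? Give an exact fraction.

74/25

Against (2/5, 2/5, 1/5), each row's expected payoff is A: -2/5; B: 0; C: 5.
Taking the (1/10, 3/10, 3/5)-weighted average: (1/10)·(-2/5) + (3/10)·(0) + (3/5)·(5) = 74/25.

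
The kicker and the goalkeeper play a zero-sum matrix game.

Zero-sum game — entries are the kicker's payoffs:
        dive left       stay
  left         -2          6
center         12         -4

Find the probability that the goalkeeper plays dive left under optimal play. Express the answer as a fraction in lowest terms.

5/12

Row minima are -2 and -4, so the kicker's maximin is -2; column maxima are 12 and 6, so the goalkeeper's minimax is 6. These differ, so the equilibrium is in mixed strategies.
Let the goalkeeper play dive left with probability q. The kicker is indifferent when −2q + 6(1−q) = 12q − 4(1−q), giving q = 5/12.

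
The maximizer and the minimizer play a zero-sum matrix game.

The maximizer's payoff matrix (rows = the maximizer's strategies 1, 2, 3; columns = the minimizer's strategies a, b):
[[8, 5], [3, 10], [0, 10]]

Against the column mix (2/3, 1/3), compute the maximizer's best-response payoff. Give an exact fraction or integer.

7

1: (8)·(2/3) + (5)·(1/3) = 7.
2: (3)·(2/3) + (10)·(1/3) = 16/3.
3: (0)·(2/3) + (10)·(1/3) = 10/3.
The best pure response is 1 with expected payoff 7.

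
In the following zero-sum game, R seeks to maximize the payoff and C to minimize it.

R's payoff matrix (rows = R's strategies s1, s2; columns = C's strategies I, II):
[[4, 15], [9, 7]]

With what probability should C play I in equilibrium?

8/13

Row minima are 4 and 7, so R's maximin is 7; column maxima are 9 and 15, so C's minimax is 9. These differ, so the equilibrium is in mixed strategies.
Let C play I with probability q. R is indifferent when 4q + 15(1−q) = 9q + 7(1−q), giving q = 8/13.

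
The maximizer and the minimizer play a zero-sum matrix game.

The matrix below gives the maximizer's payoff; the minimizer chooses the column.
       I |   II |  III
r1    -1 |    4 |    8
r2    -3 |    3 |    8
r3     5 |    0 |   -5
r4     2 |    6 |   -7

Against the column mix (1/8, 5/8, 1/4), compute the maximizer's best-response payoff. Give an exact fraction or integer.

35/8

r1: (-1)·(1/8) + (4)·(5/8) + (8)·(1/4) = 35/8.
r2: (-3)·(1/8) + (3)·(5/8) + (8)·(1/4) = 7/2.
r3: (5)·(1/8) + (0)·(5/8) + (-5)·(1/4) = -5/8.
r4: (2)·(1/8) + (6)·(5/8) + (-7)·(1/4) = 9/4.
The best pure response is r1 with expected payoff 35/8.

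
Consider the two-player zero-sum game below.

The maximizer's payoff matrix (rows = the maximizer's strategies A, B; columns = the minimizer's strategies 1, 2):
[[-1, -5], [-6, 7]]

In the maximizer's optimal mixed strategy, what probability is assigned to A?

Row minima are -5 and -6, so the maximizer's maximin is -5; column maxima are -1 and 7, so the minimizer's minimax is -1. These differ, so the equilibrium is in mixed strategies.
Let the maximizer play A with probability p. The minimizer is indifferent when −p − 6(1−p) = −5p + 7(1−p), giving p = 13/17.

13/17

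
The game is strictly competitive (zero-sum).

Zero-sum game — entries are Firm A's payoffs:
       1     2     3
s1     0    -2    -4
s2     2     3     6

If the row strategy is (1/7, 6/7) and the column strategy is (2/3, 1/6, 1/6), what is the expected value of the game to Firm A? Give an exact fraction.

16/7

Against (2/3, 1/6, 1/6), each row's expected payoff is s1: -1; s2: 17/6.
Taking the (1/7, 6/7)-weighted average: (1/7)·(-1) + (6/7)·(17/6) = 16/7.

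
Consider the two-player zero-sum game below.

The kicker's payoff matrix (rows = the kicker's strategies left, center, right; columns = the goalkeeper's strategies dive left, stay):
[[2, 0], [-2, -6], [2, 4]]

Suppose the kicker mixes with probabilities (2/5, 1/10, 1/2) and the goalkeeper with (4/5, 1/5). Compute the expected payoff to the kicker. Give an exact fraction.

39/25

Against (4/5, 1/5), each row's expected payoff is left: 8/5; center: -14/5; right: 12/5.
Taking the (2/5, 1/10, 1/2)-weighted average: (2/5)·(8/5) + (1/10)·(-14/5) + (1/2)·(12/5) = 39/25.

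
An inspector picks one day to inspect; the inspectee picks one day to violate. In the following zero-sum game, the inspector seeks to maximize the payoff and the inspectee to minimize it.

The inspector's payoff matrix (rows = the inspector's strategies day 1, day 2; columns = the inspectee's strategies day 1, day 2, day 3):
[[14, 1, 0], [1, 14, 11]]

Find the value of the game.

Column day 2 is strictly dominated by day 3 for the inspectee (it gives the inspector more in every row).
The remaining 2×2 game on (day 1, day 2) × (day 1, day 3) has no saddle point. Let the inspector play day 1 with probability p; indifference gives 14p + (1−p) = 11(1−p), so p = 5/12.
Similarly the inspectee's optimal q on day 1 is 11/24, and the value is 14·(11/24) + (0)·(13/24) = 77/12.

77/12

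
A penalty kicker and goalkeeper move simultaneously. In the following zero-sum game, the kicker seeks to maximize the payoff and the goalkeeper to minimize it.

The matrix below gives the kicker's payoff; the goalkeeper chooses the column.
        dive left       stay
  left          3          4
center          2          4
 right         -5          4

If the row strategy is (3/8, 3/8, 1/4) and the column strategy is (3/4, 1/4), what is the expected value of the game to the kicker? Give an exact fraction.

Against (3/4, 1/4), each row's expected payoff is left: 13/4; center: 5/2; right: -11/4.
Taking the (3/8, 3/8, 1/4)-weighted average: (3/8)·(13/4) + (3/8)·(5/2) + (1/4)·(-11/4) = 47/32.

47/32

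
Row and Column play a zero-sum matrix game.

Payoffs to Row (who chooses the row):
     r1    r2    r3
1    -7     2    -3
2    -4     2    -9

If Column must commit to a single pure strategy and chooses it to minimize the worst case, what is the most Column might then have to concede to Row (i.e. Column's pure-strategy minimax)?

-4

The worst case (largest entry) in each column is r1: -4, r2: 2, r3: -3.
The best (smallest) of these is -4.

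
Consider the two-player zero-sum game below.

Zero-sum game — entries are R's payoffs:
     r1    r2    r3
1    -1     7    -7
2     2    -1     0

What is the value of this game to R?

Column r1 is strictly dominated by r3 for C (it gives R more in every row).
The remaining 2×2 game on (1, 2) × (r2, r3) has no saddle point. Let R play 1 with probability p; indifference gives 7p − (1−p) = −7p, so p = 1/15.
Similarly C's optimal q on r2 is 7/15, and the value is 7·(7/15) + (-7)·(8/15) = -7/15.

-7/15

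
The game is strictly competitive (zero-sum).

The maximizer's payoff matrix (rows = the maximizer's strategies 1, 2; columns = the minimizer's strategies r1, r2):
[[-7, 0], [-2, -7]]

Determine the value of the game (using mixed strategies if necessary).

-49/12

Row minima are -7 and -7, so the maximizer's maximin is -7; column maxima are -2 and 0, so the minimizer's minimax is -2. These differ, so the equilibrium is in mixed strategies.
Let the maximizer play 1 with probability p. The minimizer is indifferent when −7p − 2(1−p) = −7(1−p), giving p = 5/12.
Let the minimizer play r1 with probability q. The maximizer is indifferent when −7q = −2q − 7(1−q), giving q = 7/12.
The value is -7·(7/12) + (0)·(5/12) = -49/12.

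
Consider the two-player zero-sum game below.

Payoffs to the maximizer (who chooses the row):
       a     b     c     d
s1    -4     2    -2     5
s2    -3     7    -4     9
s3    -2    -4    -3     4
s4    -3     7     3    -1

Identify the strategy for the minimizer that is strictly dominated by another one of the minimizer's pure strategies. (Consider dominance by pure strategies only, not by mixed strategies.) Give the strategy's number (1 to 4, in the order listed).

The minimizer prefers columns that give the maximizer less. Compare d with a: -4 < 5, -3 < 9, -2 < 4, -3 < -1.
So a strictly dominates d for the minimizer; d is strictly dominated.

4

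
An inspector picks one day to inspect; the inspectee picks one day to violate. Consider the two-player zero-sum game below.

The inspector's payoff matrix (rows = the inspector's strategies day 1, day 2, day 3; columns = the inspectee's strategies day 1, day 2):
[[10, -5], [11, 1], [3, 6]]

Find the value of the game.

Row day 1 is strictly dominated by row day 2, so the inspector never plays it.
The remaining 2×2 game on (day 2, day 3) × (day 1, day 2) has no saddle point. Let the inspector play day 2 with probability p; indifference gives 11p + 3(1−p) = p + 6(1−p), so p = 3/13.
Similarly the inspectee's optimal q on day 1 is 5/13, and the value is 11·(5/13) + (1)·(8/13) = 63/13.

63/13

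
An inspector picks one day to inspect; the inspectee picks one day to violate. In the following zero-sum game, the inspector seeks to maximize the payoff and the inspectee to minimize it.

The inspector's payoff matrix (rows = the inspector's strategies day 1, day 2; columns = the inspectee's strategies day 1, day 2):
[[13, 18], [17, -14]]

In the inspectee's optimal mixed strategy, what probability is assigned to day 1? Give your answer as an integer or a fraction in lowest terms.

Row minima are 13 and -14, so the inspector's maximin is 13; column maxima are 17 and 18, so the inspectee's minimax is 17. These differ, so the equilibrium is in mixed strategies.
Let the inspectee play day 1 with probability q. The inspector is indifferent when 13q + 18(1−q) = 17q − 14(1−q), giving q = 8/9.

8/9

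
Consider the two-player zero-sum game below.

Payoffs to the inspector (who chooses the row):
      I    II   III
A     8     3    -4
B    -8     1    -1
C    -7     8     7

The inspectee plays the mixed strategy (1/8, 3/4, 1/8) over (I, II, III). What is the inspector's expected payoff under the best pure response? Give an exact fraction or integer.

6

A: (8)·(1/8) + (3)·(3/4) + (-4)·(1/8) = 11/4.
B: (-8)·(1/8) + (1)·(3/4) + (-1)·(1/8) = -3/8.
C: (-7)·(1/8) + (8)·(3/4) + (7)·(1/8) = 6.
The best pure response is C with expected payoff 6.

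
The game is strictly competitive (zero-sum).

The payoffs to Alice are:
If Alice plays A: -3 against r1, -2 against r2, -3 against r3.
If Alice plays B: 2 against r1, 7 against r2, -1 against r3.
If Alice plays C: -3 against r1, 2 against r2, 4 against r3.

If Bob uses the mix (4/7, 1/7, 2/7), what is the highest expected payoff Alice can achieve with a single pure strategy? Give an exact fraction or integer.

13/7

A: (-3)·(4/7) + (-2)·(1/7) + (-3)·(2/7) = -20/7.
B: (2)·(4/7) + (7)·(1/7) + (-1)·(2/7) = 13/7.
C: (-3)·(4/7) + (2)·(1/7) + (4)·(2/7) = -2/7.
The best pure response is B with expected payoff 13/7.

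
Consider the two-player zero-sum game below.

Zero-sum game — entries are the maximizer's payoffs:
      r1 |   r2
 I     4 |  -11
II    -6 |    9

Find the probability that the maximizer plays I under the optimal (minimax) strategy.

1/2

Row minima are -11 and -6, so the maximizer's maximin is -6; column maxima are 4 and 9, so the minimizer's minimax is 4. These differ, so the equilibrium is in mixed strategies.
Let the maximizer play I with probability p. The minimizer is indifferent when 4p − 6(1−p) = −11p + 9(1−p), giving p = 1/2.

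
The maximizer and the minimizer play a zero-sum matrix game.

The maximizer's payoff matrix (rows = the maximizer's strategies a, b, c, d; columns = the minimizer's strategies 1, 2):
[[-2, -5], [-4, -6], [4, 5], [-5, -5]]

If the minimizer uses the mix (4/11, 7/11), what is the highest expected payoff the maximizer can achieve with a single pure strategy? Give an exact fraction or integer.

51/11

a: (-2)·(4/11) + (-5)·(7/11) = -43/11.
b: (-4)·(4/11) + (-6)·(7/11) = -58/11.
c: (4)·(4/11) + (5)·(7/11) = 51/11.
d: (-5)·(4/11) + (-5)·(7/11) = -5.
The best pure response is c with expected payoff 51/11.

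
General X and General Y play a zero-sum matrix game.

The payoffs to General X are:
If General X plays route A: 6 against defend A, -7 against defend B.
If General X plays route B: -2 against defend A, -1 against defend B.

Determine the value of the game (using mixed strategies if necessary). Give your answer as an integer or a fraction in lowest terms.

Row minima are -7 and -2, so General X's maximin is -2; column maxima are 6 and -1, so General Y's minimax is -1. These differ, so the equilibrium is in mixed strategies.
Let General X play route A with probability p. General Y is indifferent when 6p − 2(1−p) = −7p − (1−p), giving p = 1/14.
Let General Y play defend A with probability q. General X is indifferent when 6q − 7(1−q) = −2q − (1−q), giving q = 3/7.
The value is 6·(3/7) + (-7)·(4/7) = -10/7.

-10/7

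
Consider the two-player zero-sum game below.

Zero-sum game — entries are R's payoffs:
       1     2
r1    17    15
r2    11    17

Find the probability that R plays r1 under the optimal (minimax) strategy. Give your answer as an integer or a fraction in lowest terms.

Row minima are 15 and 11, so R's maximin is 15; column maxima are 17 and 17, so C's minimax is 17. These differ, so the equilibrium is in mixed strategies.
Let R play r1 with probability p. C is indifferent when 17p + 11(1−p) = 15p + 17(1−p), giving p = 3/4.

3/4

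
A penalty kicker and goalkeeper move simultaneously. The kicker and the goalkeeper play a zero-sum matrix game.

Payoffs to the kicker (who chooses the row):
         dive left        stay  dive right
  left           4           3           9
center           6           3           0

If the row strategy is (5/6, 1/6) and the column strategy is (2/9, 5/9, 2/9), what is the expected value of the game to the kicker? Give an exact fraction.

Against (2/9, 5/9, 2/9), each row's expected payoff is left: 41/9; center: 3.
Taking the (5/6, 1/6)-weighted average: (5/6)·(41/9) + (1/6)·(3) = 116/27.

116/27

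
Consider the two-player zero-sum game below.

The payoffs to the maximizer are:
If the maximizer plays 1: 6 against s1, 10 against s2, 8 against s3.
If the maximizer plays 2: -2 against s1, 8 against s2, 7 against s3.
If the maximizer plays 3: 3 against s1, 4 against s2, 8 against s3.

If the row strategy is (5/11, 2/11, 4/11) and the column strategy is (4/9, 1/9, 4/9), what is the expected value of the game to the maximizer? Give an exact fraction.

Against (4/9, 1/9, 4/9), each row's expected payoff is 1: 22/3; 2: 28/9; 3: 16/3.
Taking the (5/11, 2/11, 4/11)-weighted average: (5/11)·(22/3) + (2/11)·(28/9) + (4/11)·(16/3) = 578/99.

578/99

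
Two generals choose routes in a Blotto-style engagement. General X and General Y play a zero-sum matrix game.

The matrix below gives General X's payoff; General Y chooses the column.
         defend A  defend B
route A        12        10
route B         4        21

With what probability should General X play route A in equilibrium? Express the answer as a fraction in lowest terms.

Row minima are 10 and 4, so General X's maximin is 10; column maxima are 12 and 21, so General Y's minimax is 12. These differ, so the equilibrium is in mixed strategies.
Let General X play route A with probability p. General Y is indifferent when 12p + 4(1−p) = 10p + 21(1−p), giving p = 17/19.

17/19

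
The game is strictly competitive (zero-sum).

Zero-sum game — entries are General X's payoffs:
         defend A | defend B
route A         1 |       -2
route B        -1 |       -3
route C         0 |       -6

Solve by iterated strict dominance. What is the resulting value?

Column defend A is strictly dominated by defend B for General Y (-2<1, -3<-1, -6<0); eliminate defend A.
Row route C is strictly dominated by row route A (-2>-6); eliminate route C.
Row route B is strictly dominated by row route A (-2>-3); eliminate route B.
Only (route A, defend B) remains, with payoff -2.

-2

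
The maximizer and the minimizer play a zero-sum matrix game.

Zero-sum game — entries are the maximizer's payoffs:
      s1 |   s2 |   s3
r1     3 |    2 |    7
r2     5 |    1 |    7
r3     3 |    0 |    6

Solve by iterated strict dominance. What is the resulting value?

Row r3 is strictly dominated by row r2 (5>3, 1>0, 7>6); eliminate r3.
Column s1 is strictly dominated by s2 for the minimizer (2<3, 1<5); eliminate s1.
Column s3 is strictly dominated by s2 for the minimizer (2<7, 1<7); eliminate s3.
Row r2 is strictly dominated by row r1 (2>1); eliminate r2.
Only (r1, s2) remains, with payoff 2.

2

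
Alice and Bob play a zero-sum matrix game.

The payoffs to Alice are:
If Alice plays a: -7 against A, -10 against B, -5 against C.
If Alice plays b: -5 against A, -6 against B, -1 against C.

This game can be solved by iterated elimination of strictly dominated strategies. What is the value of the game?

-6

Column A is strictly dominated by B for Bob (-10<-7, -6<-5); eliminate A.
Row a is strictly dominated by row b (-6>-10, -1>-5); eliminate a.
Column C is strictly dominated by B for Bob (-6<-1); eliminate C.
Only (b, B) remains, with payoff -6.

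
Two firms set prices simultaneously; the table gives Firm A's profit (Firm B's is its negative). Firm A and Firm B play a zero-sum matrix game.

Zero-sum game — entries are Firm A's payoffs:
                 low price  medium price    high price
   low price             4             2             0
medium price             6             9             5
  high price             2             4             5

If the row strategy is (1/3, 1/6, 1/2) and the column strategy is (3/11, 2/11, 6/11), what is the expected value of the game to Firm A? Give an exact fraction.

Against (3/11, 2/11, 6/11), each row's expected payoff is low price: 16/11; medium price: 6; high price: 4.
Taking the (1/3, 1/6, 1/2)-weighted average: (1/3)·(16/11) + (1/6)·(6) + (1/2)·(4) = 115/33.

115/33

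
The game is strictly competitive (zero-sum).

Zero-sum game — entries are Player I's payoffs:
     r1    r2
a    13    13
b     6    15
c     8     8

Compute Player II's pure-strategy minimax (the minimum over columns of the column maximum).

13

The worst case (largest entry) in each column is r1: 13, r2: 15.
The best (smallest) of these is 13.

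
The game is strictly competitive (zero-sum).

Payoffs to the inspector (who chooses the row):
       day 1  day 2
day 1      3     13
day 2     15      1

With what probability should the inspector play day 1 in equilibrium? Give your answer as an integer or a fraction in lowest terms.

7/12

Row minima are 3 and 1, so the inspector's maximin is 3; column maxima are 15 and 13, so the inspectee's minimax is 13. These differ, so the equilibrium is in mixed strategies.
Let the inspector play day 1 with probability p. The inspectee is indifferent when 3p + 15(1−p) = 13p + (1−p), giving p = 7/12.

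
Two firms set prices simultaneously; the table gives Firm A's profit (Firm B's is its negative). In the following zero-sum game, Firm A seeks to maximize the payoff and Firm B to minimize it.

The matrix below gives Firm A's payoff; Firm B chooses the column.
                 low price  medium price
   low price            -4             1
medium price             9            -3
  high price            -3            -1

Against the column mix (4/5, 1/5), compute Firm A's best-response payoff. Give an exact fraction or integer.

33/5

low price: (-4)·(4/5) + (1)·(1/5) = -3.
medium price: (9)·(4/5) + (-3)·(1/5) = 33/5.
high price: (-3)·(4/5) + (-1)·(1/5) = -13/5.
The best pure response is medium price with expected payoff 33/5.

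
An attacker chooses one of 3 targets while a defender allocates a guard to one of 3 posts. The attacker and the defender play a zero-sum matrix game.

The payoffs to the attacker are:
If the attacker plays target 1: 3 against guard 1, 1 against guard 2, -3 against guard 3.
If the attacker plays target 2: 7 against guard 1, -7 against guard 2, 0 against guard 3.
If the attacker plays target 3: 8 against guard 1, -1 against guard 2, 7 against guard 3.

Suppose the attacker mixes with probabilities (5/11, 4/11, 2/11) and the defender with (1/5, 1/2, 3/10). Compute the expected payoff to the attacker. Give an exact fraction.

-1/11

Against (1/5, 1/2, 3/10), each row's expected payoff is target 1: 1/5; target 2: -21/10; target 3: 16/5.
Taking the (5/11, 4/11, 2/11)-weighted average: (5/11)·(1/5) + (4/11)·(-21/10) + (2/11)·(16/5) = -1/11.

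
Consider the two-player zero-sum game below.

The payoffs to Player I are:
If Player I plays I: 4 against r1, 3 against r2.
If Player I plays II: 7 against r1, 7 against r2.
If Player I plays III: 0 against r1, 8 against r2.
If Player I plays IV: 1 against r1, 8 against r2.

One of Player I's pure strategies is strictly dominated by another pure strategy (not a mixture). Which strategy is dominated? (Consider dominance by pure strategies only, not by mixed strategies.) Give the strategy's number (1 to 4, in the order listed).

1

Compare I with II: 7 > 4, 7 > 3.
So II strictly dominates I for Player I; I is strictly dominated.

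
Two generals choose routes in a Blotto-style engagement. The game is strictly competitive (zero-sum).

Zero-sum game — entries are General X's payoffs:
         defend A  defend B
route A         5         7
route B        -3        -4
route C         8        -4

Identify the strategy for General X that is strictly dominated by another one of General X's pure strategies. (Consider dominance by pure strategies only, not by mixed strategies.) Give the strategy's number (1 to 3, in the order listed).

2

Compare route B with route A: 5 > -3, 7 > -4.
So route A strictly dominates route B for General X; route B is strictly dominated.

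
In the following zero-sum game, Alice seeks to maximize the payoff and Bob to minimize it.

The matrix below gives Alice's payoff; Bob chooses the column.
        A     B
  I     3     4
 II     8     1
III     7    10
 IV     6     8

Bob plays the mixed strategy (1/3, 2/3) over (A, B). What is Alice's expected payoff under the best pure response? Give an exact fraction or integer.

I: (3)·(1/3) + (4)·(2/3) = 11/3.
II: (8)·(1/3) + (1)·(2/3) = 10/3.
III: (7)·(1/3) + (10)·(2/3) = 9.
IV: (6)·(1/3) + (8)·(2/3) = 22/3.
The best pure response is III with expected payoff 9.

9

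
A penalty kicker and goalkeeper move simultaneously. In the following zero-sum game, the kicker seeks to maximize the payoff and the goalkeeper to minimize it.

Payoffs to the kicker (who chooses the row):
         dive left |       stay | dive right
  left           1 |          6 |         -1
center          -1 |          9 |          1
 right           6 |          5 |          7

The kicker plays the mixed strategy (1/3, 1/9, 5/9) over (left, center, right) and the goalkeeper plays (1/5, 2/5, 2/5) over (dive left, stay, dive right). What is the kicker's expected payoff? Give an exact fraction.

Against (1/5, 2/5, 2/5), each row's expected payoff is left: 11/5; center: 19/5; right: 6.
Taking the (1/3, 1/9, 5/9)-weighted average: (1/3)·(11/5) + (1/9)·(19/5) + (5/9)·(6) = 202/45.

202/45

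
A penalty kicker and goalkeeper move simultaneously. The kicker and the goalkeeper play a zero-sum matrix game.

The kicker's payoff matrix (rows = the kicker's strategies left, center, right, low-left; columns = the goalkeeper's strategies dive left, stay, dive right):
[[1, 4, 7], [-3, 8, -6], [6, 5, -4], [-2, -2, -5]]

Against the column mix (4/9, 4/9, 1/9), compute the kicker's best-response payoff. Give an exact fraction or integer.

40/9

left: (1)·(4/9) + (4)·(4/9) + (7)·(1/9) = 3.
center: (-3)·(4/9) + (8)·(4/9) + (-6)·(1/9) = 14/9.
right: (6)·(4/9) + (5)·(4/9) + (-4)·(1/9) = 40/9.
low-left: (-2)·(4/9) + (-2)·(4/9) + (-5)·(1/9) = -7/3.
The best pure response is right with expected payoff 40/9.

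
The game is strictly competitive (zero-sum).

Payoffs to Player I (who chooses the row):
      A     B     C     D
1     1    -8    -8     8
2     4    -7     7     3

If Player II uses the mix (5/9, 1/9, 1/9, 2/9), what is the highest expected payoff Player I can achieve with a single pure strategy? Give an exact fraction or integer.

1: (1)·(5/9) + (-8)·(1/9) + (-8)·(1/9) + (8)·(2/9) = 5/9.
2: (4)·(5/9) + (-7)·(1/9) + (7)·(1/9) + (3)·(2/9) = 26/9.
The best pure response is 2 with expected payoff 26/9.

26/9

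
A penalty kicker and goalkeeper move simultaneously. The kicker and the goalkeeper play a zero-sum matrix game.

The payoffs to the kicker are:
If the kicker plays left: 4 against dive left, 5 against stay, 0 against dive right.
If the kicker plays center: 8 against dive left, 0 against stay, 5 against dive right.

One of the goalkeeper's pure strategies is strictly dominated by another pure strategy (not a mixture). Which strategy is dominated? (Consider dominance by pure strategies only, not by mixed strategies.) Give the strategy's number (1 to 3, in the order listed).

The goalkeeper prefers columns that give the kicker less. Compare dive left with dive right: 0 < 4, 5 < 8.
So dive right strictly dominates dive left for the goalkeeper; dive left is strictly dominated.

1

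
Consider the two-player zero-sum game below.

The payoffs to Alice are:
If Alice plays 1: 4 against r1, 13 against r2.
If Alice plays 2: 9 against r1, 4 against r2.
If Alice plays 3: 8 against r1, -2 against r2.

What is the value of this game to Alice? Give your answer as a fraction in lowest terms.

Row 3 is strictly dominated by row 2, so Alice never plays it.
The remaining 2×2 game on (1, 2) × (r1, r2) has no saddle point. Let Alice play 1 with probability p; indifference gives 4p + 9(1−p) = 13p + 4(1−p), so p = 5/14.
Similarly Bob's optimal q on r1 is 9/14, and the value is 4·(9/14) + (13)·(5/14) = 101/14.

101/14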